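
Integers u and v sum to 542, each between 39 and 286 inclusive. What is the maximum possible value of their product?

73441

uv = u(542 − u) is maximized when u is as near 542/2 as the bounds allow.
Taking u = 271 and v = 271 (both in [39, 286]) gives uv = 73441.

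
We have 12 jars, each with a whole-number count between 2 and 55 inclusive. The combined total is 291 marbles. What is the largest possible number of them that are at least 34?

Suppose k of them are at least 34. Those contribute at least 34 each and the other 12 − k at least 2 each.
So the total is at least 34k + 2(12 − k) = 24 + 32k. This must be ≤ 291, giving k ≤ 8.
k = 8 is achieved by 8 values at 34 and 4 at 2, total 280; add 11 to one value (staying below 34) to reach 291.

8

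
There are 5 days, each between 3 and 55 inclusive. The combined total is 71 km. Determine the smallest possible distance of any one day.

3

To make one day as small as possible, make the other 4 as large as possible.
The other 4 can take up 4 × 55 = 220 ≥ 71 − 3, so one day can sit at its floor of 3.
Achievable: one at 3 and the other 4 totalling 68, which fits since 4 × 3 ≤ 68 ≤ 4 × 55.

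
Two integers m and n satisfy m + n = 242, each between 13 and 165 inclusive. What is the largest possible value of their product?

With m + n fixed, mn peaks when the two are closest together.
Taking m = 121 and n = 121 (both in [13, 165]) gives mn = 14641.

14641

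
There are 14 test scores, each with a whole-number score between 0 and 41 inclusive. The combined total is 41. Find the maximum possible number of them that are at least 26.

1

Suppose k of them are at least 26. Those contribute at least 26 each and the other 14 − k at least 0 each.
So the total is at least 26k + 0(14 − k) = 0 + 26k. This must be ≤ 41, giving k ≤ 1.
k = 1 is achieved by 1 value at 26 and 13 at 0, total 26; add 15 to one value (staying below 26) to reach 41.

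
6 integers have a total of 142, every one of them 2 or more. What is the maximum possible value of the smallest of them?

23

If every one of the 6 were at least 24, the total would be at least 6 × 24 = 144 > 142.
Taking 2 copies of 23 and 4 copies of 24 gives exactly 142, so 23 is attained.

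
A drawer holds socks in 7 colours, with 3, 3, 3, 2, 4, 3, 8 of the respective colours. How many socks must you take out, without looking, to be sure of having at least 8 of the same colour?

26

In the worst case you take as many as possible of each colour without reaching 8: 3 + 3 + 3 + 2 + 4 + 3 + 7 = 25.
The next one must give 8 of some colour, so 25 + 1 = 26.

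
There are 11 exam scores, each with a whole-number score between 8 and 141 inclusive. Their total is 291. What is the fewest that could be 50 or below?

7

Let j be the number exceeding 50. Then the total is ≥ 51·j + 8·(11 − j) = 88 + 43j.
So 43j ≤ 203 and j ≤ 4; hence at least 11 − 4 = 7 are ≤ 50.
Exactly 7 works: 7 values at 8 and 4 at 51 total 260; raise one of the low values by 31 (still ≤ 50) to hit 291.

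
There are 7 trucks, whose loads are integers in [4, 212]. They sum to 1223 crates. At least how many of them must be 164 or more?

2

Each value short of 164 is at most 163, costing at least 212 − 163 = 49 against the maximum total of 1484.
We can afford to lose at most 1484 − 1223 = 261, so at most ⌊261/49⌋ = 5 fall short, and at least 2 are ≥ 164.
Exactly 2 works: 2 values at 212 and 5 at 163 total 1239; lower one of the high values by 16 (still ≥ 164) to hit 1223.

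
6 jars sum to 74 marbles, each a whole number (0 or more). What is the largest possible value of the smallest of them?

If every one of the 6 were at least 13, the total would be at least 6 × 13 = 78 > 74.
Achievable: 4 of them at 12 and 2 at 13 total 74.

12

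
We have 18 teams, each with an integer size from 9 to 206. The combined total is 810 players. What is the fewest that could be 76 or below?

9

If only k of them are at most 76, the other 18 − k are at least 77, so the total is at least (18 − k)·77 + k·9.
This is ≤ 810, so (18 − k)·77 + 9k ≤ 810, which gives k ≥ 9.
Exactly 9 works: 9 values at 9 and 9 at 77 total 774; raise one of the low values by 36 (still ≤ 76) to hit 810.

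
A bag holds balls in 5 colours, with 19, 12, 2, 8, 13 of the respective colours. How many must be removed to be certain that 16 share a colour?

In the worst case you take as many as possible of each colour without reaching 16: 15 + 12 + 2 + 8 + 13 = 50.
The next one must give 16 of some colour, so 50 + 1 = 51.

51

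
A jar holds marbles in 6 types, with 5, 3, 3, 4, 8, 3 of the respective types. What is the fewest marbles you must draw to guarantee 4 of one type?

19

In the worst case you take as many as possible of each type without reaching 4: 3 + 3 + 3 + 3 + 3 + 3 = 18.
The next one must give 4 of some type, so 18 + 1 = 19.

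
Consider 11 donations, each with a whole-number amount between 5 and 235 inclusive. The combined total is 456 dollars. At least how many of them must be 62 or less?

If only k of them are at most 62, the other 11 − k are at least 63, so the total is at least (11 − k)·63 + k·5.
This is ≤ 456, so (11 − k)·63 + 5k ≤ 456, which gives k ≥ 5.
Exactly 5 works: 5 values at 5 and 6 at 63 total 403; raise one of the low values by 53 (still ≤ 62) to hit 456.

5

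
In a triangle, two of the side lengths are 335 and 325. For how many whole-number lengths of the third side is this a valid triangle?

649

The triangle inequality gives |335 − 325| < c < 335 + 325, i.e. 10 < c < 660.
So c can be any integer from 11 to 659: 649 values.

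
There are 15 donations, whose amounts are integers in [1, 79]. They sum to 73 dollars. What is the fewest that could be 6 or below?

6

Let j be the number exceeding 6. Then the total is ≥ 7·j + 1·(15 − j) = 15 + 6j.
So 6j ≤ 58 and j ≤ 9; hence at least 15 − 9 = 6 are ≤ 6.
Exactly 6 works: 6 values at 1 and 9 at 7 total 69; raise one of the low values by 4 (still ≤ 6) to hit 73.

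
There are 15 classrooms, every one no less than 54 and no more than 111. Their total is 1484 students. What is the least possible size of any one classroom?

54

To make one classroom as small as possible, make the other 14 as large as possible.
The other 14 can take up 14 × 111 = 1554 ≥ 1484 − 54, so one classroom can sit at its floor of 54.
Achievable: one at 54 and the other 14 totalling 1430, which fits since 14 × 54 ≤ 1430 ≤ 14 × 111.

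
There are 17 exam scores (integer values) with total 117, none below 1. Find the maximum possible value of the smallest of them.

The 17 values sum to 117, so their minimum is at most ⌊117/17⌋ = 6.
Taking 2 copies of 6 and 15 copies of 7 gives exactly 117, so 6 is attained.

6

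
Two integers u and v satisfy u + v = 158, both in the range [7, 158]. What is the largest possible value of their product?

6241

With u + v fixed, uv peaks when the two are closest together.
Taking u = 79 and v = 79 (both in [7, 158]) gives uv = 6241.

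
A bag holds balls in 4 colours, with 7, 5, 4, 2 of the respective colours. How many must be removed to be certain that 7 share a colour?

18

In the worst case you take as many as possible of each colour without reaching 7: 6 + 5 + 4 + 2 = 17.
The next one must give 7 of some colour, so 17 + 1 = 18.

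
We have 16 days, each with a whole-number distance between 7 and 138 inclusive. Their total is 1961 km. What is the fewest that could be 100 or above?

Suppose at most 16 − j of them reach 100; then j values are ≤ 99 and the rest ≤ 138.
The total is then ≤ 99·j + 138·(16 − j) = 2208 − 39j. For this to be ≥ 1961 we need j ≤ 6, so at least 16 − 6 = 10 must reach 100.
Exactly 10 works: 10 values at 138 and 6 at 99 total 1974; lower one of the high values by 13 (still ≥ 100) to hit 1961.

10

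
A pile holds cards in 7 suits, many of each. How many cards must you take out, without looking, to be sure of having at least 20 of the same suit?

You could draw 19 of every suit without reaching 20 of any — 133 in all.
One more forces 20 of some suit, so 133 + 1 = 134.

134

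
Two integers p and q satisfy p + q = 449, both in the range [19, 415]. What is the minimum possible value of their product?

For a fixed sum, pq is smallest when p and q are as far apart as possible.
At the endpoint p = 34, q = 449 − 34 = 415, so pq = 34 × 415 = 14110.

14110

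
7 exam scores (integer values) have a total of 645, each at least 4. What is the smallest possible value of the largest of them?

93

The 7 values sum to 645, so their maximum is at least ⌈645/7⌉ = 93.
Equality holds with 1 value of 93 and 6 values of 92.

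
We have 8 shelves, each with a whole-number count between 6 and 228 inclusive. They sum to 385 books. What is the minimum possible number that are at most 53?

1

If only k of them are at most 53, the other 8 − k are at least 54, so the total is at least (8 − k)·54 + k·6.
This is ≤ 385, so (8 − k)·54 + 6k ≤ 385, which gives k ≥ 1.
Exactly 1 works: 1 value at 6 and 7 at 54 total 384; raise one of the low values by 1 (still ≤ 53) to hit 385.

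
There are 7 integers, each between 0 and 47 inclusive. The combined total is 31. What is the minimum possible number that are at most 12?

Each value above 12 is at least 13, contributing at least 13 − 0 = 13 above the floor 0.
The sum exceeds the floor total 0 by 31, so at most ⌊31/13⌋ = 2 exceed 12, and at least 5 are ≤ 12.
Exactly 5 works: 5 values at 0 and 2 at 13 total 26; raise one of the low values by 5 (still ≤ 12) to hit 31.

5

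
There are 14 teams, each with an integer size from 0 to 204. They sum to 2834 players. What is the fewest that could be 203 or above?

3

Suppose at most 14 − j of them reach 203; then j values are ≤ 202 and the rest ≤ 204.
The total is then ≤ 202·j + 204·(14 − j) = 2856 − 2j. For this to be ≥ 2834 we need j ≤ 11, so at least 14 − 11 = 3 must reach 203.
Exactly 3 works: 3 values at 204 and 11 at 202 total 2834.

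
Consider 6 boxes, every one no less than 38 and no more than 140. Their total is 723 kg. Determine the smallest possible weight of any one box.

38

To make one box as small as possible, make the other 5 as large as possible.
The other 5 can take up 5 × 140 = 700 ≥ 723 − 38, so one box can sit at its floor of 38.
Achievable: one at 38 and the other 5 totalling 685, which fits since 5 × 38 ≤ 685 ≤ 5 × 140.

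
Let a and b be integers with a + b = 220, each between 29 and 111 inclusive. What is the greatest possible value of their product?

With a + b fixed, ab peaks when the two are closest together.
Taking a = 110 and b = 110 (both in [29, 111]) gives ab = 12100.

12100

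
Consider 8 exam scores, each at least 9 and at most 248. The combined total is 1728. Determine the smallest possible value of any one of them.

To make one score as small as possible, make the other 7 as large as possible.
The other 7 can take up 7 × 248 = 1736 ≥ 1728 − 9, so one score can sit at its floor of 9.
Achievable: one at 9 and the other 7 totalling 1719, which fits since 7 × 9 ≤ 1719 ≤ 7 × 248.

9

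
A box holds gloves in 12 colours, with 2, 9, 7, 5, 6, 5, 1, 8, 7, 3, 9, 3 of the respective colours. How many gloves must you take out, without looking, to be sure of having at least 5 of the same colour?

42

In the worst case you take as many as possible of each colour without reaching 5: 2 + 4 + 4 + 4 + 4 + 4 + 1 + 4 + 4 + 3 + 4 + 3 = 41.
The next one must give 5 of some colour, so 41 + 1 = 42.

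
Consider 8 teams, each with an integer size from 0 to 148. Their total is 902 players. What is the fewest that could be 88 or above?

Each value short of 88 is at most 87, costing at least 148 − 87 = 61 against the maximum total of 1184.
We can afford to lose at most 1184 − 902 = 282, so at most ⌊282/61⌋ = 4 fall short, and at least 4 are ≥ 88.
Exactly 4 works: 4 values at 148 and 4 at 87 total 940; lower one of the high values by 38 (still ≥ 88) to hit 902.

4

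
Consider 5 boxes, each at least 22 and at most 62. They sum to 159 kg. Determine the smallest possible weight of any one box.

22

Minimizing one value means maximizing the remaining 4.
The other 4 can take up 4 × 62 = 248 ≥ 159 − 22, so one box can sit at its floor of 22.
Achievable: one at 22 and the other 4 totalling 137, which fits since 4 × 22 ≤ 137 ≤ 4 × 62.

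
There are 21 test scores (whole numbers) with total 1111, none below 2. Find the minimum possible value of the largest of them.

If every one of the 21 were at most 52, the total would be at most 21 × 52 = 1092 < 1111.
Taking 2 copies of 52 and 19 copies of 53 gives exactly 1111, so 53 is attained.

53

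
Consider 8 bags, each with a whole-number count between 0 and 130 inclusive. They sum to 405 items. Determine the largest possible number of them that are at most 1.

4

Each value at 1 or below falls at least 130 − 1 = 129 short of the ceiling 130.
The ceiling total is 8 × 130 = 1040, and we need 405, so at most ⌊(1040 − 405)/129⌋ = 4 can be that low.
k = 4 is achieved by 4 values at 1 and 4 at 130, total 524; lower one of the 130's by 119 (still > 1) to reach 405.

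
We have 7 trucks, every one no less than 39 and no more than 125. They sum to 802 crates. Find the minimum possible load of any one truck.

Minimizing one value means maximizing the remaining 6.
The other 6 contribute at most 6 × 125 = 750, leaving at least 802 − 750 = 52.
Since 52 ≥ 39, this is achievable: one at 52 and 6 at 125.

52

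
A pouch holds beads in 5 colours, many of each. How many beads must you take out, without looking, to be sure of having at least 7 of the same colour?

You could draw 6 of every colour without reaching 7 of any — 30 in all.
One more forces 7 of some colour, so 30 + 1 = 31.

31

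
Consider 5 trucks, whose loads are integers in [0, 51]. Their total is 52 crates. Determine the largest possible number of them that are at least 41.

With k values at 41 or above and the rest at least 0, the sum is at least 0 + 41k.
Since the sum is 52, we need 41k ≤ 52, i.e. k ≤ 1.
k = 1 is achieved by 1 value at 41 and 4 at 0, total 41; add 11 to one value (staying below 41) to reach 52.

1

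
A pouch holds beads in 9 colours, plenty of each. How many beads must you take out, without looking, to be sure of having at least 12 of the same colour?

100

You could draw 11 of every colour without reaching 12 of any — 99 in all.
One more forces 12 of some colour, so 99 + 1 = 100.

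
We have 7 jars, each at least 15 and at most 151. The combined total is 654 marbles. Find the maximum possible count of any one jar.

151

To make one jar as large as possible, make the other 6 as small as possible.
The other 6 contribute at least 6 × 15 = 90, leaving at most 654 − 90 = 564.
But each jar is capped at 151, so the maximum is 151.
Achievable: one at 151 and the other 6 totalling 503, which fits since 6 × 15 ≤ 503 ≤ 6 × 151.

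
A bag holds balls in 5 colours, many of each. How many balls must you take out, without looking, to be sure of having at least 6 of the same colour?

26

In the worst case you draw 5 of each of the 5 colours: 5 × 5 = 25.
One more forces 6 of some colour, so 25 + 1 = 26.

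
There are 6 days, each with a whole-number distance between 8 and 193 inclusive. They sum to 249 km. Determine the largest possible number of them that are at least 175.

1

If k of the values are ≥ 175, the total is ≥ 175k + 8(6 − k).
Setting 175k + 8(6 − k) ≤ 249 gives 167k ≤ 201, so k ≤ 1.
k = 1 is achieved by 1 value at 175 and 5 at 8, total 215; add 34 to one value (staying below 175) to reach 249.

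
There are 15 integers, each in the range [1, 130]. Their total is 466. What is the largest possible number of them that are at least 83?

Suppose k of them are at least 83. Those contribute at least 83 each and the other 15 − k at least 1 each.
So the total is at least 83k + 1(15 − k) = 15 + 82k. This must be ≤ 466, giving k ≤ 5.
k = 5 is achieved by 5 values at 83 and 10 at 1, total 425; add 41 to one value (staying below 83) to reach 466.

5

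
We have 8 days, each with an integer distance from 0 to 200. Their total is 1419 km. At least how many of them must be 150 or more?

Suppose at most 8 − j of them reach 150; then j values are ≤ 149 and the rest ≤ 200.
The total is then ≤ 149·j + 200·(8 − j) = 1600 − 51j. For this to be ≥ 1419 we need j ≤ 3, so at least 8 − 3 = 5 must reach 150.
Exactly 5 works: 5 values at 200 and 3 at 149 total 1447; lower one of the high values by 28 (still ≥ 150) to hit 1419.

5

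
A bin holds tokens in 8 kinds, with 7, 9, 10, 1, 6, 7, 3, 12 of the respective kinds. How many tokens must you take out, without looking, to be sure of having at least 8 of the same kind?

46

In the worst case you take as many as possible of each kind without reaching 8: 7 + 7 + 7 + 1 + 6 + 7 + 3 + 7 = 45.
The next one must give 8 of some kind, so 45 + 1 = 46.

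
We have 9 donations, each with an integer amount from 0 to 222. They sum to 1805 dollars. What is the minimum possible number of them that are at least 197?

2

Suppose at most 9 − j of them reach 197; then j values are ≤ 196 and the rest ≤ 222.
The total is then ≤ 196·j + 222·(9 − j) = 1998 − 26j. For this to be ≥ 1805 we need j ≤ 7, so at least 9 − 7 = 2 must reach 197.
Exactly 2 works: 2 values at 222 and 7 at 196 total 1816; lower one of the high values by 11 (still ≥ 197) to hit 1805.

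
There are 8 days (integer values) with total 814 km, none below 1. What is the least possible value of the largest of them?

Some value must be at least ⌈814/8⌉ = 102, since 8 × 101 = 808 < 814.
Achievable: 6 of them at 102 and 2 at 101 total 814.

102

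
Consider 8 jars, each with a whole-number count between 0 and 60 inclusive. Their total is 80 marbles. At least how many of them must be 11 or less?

2

Each value above 11 is at least 12, contributing at least 12 − 0 = 12 above the floor 0.
The sum exceeds the floor total 0 by 80, so at most ⌊80/12⌋ = 6 exceed 11, and at least 2 are ≤ 11.
Exactly 2 works: 2 values at 0 and 6 at 12 total 72; raise one of the low values by 8 (still ≤ 11) to hit 80.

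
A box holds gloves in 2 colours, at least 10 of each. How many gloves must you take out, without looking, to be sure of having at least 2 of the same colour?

3

In the worst case you draw 1 of each of the 2 colours: 2 × 1 = 2.
One more forces 2 of some colour, so 2 + 1 = 3.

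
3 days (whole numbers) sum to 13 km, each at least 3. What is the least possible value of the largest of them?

5

The average is 13/3 > 4, so not all 3 can be 4 or less; the largest is ≥ 5.
Equality holds with 1 value of 5 and 2 values of 4.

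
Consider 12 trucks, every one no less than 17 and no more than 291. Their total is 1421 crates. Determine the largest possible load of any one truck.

To make one truck as large as possible, make the other 11 as small as possible.
The other 11 contribute at least 11 × 17 = 187, leaving at most 1421 − 187 = 1234.
But each truck is capped at 291, so the maximum is 291.
Achievable: one at 291 and the other 11 totalling 1130, which fits since 11 × 17 ≤ 1130 ≤ 11 × 291.

291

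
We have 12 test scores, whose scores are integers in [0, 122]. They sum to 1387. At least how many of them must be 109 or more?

7

If only k of them are at least 109, the other 12 − k are at most 108, so the total is at most k·122 + (12 − k)·108.
This must reach 1387, so k·122 + (12 − k)·108 ≥ 1387, giving k ≥ 7.
Exactly 7 works: 7 values at 122 and 5 at 108 total 1394; lower one of the high values by 7 (still ≥ 109) to hit 1387.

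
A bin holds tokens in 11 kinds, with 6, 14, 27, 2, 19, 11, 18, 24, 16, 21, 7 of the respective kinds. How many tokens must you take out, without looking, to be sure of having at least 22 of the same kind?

157

In the worst case you take as many as possible of each kind without reaching 22: 6 + 14 + 21 + 2 + 19 + 11 + 18 + 21 + 16 + 21 + 7 = 156.
The next one must give 22 of some kind, so 156 + 1 = 157.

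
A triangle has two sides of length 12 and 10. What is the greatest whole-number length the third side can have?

21

The third side must be less than 12 + 10 = 22.
The largest integer below 22 is 21.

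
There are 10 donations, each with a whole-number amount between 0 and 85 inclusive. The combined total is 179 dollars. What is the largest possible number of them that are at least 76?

2

Suppose k of them are at least 76. Those contribute at least 76 each and the other 10 − k at least 0 each.
So the total is at least 76k + 0(10 − k) = 0 + 76k. This must be ≤ 179, giving k ≤ 2.
k = 2 is achieved by 2 values at 76 and 8 at 0, total 152; add 27 to one value (staying below 76) to reach 179.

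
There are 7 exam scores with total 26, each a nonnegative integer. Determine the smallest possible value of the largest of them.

If every one of the 7 were at most 3, the total would be at most 7 × 3 = 21 < 26.
Taking 2 copies of 3 and 5 copies of 4 gives exactly 26, so 4 is attained.

4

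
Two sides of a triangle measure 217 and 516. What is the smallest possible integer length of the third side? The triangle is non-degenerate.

The third side must exceed |217 − 516| = 299.
The smallest integer above 299 is 300.

300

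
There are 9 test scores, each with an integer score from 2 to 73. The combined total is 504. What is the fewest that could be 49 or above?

3

If only k of them are at least 49, the other 9 − k are at most 48, so the total is at most k·73 + (9 − k)·48.
This must reach 504, so k·73 + (9 − k)·48 ≥ 504, giving k ≥ 3.
Exactly 3 works: 3 values at 73 and 6 at 48 total 507; lower one of the high values by 3 (still ≥ 49) to hit 504.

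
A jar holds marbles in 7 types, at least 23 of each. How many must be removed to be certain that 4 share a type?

In the worst case you draw 3 of each of the 7 types: 7 × 3 = 21.
One more forces 4 of some type, so 21 + 1 = 22.

22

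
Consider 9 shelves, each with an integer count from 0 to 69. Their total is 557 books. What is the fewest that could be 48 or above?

7

If only k of them are at least 48, the other 9 − k are at most 47, so the total is at most k·69 + (9 − k)·47.
This must reach 557, so k·69 + (9 − k)·47 ≥ 557, giving k ≥ 7.
Exactly 7 works: 7 values at 69 and 2 at 47 total 577; lower one of the high values by 20 (still ≥ 48) to hit 557.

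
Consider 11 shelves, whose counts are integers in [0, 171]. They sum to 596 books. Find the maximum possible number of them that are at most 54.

Each value at 54 or below falls at least 171 − 54 = 117 short of the ceiling 171.
The ceiling total is 11 × 171 = 1881, and we need 596, so at most ⌊(1881 − 596)/117⌋ = 10 can be that low.
k = 10 is achieved by 10 values at 54 and 1 at 171, total 711; lower one of the 171's by 115 (still > 54) to reach 596.

10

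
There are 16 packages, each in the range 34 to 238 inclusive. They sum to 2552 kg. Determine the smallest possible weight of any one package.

34

Minimizing one value means maximizing the remaining 15.
The other 15 can take up 15 × 238 = 3570 ≥ 2552 − 34, so one package can sit at its floor of 34.
Achievable: one at 34 and the other 15 totalling 2518, which fits since 15 × 34 ≤ 2518 ≤ 15 × 238.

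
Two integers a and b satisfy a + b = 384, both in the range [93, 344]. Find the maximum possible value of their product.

36864

ab = a(384 − a) is maximized when a is as near 384/2 as the bounds allow.
Taking a = 192 and b = 192 (both in [93, 344]) gives ab = 36864.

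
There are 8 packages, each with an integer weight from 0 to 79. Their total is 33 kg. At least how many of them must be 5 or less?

3

Each value above 5 is at least 6, contributing at least 6 − 0 = 6 above the floor 0.
The sum exceeds the floor total 0 by 33, so at most ⌊33/6⌋ = 5 exceed 5, and at least 3 are ≤ 5.
Exactly 3 works: 3 values at 0 and 5 at 6 total 30; raise one of the low values by 3 (still ≤ 5) to hit 33.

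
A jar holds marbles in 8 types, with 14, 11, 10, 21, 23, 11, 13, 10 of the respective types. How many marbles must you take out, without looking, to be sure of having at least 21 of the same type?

110

In the worst case you take as many as possible of each type without reaching 21: 14 + 11 + 10 + 20 + 20 + 11 + 13 + 10 = 109.
The next one must give 21 of some type, so 109 + 1 = 110.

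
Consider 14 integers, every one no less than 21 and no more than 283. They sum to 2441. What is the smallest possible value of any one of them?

21

To make one integer as small as possible, make the other 13 as large as possible.
The other 13 can take up 13 × 283 = 3679 ≥ 2441 − 21, so one integer can sit at its floor of 21.
Achievable: one at 21 and the other 13 totalling 2420, which fits since 13 × 21 ≤ 2420 ≤ 13 × 283.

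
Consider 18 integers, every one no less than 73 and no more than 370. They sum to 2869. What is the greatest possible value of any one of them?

Maximizing one value means minimizing the remaining 17.
The other 17 contribute at least 17 × 73 = 1241, leaving at most 2869 − 1241 = 1628.
But each integer is capped at 370, so the maximum is 370.
Achievable: one at 370 and the other 17 totalling 2499, which fits since 17 × 73 ≤ 2499 ≤ 17 × 370.

370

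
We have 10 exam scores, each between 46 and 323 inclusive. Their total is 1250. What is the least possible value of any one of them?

Minimizing one value means maximizing the remaining 9.
The other 9 can take up 9 × 323 = 2907 ≥ 1250 − 46, so one score can sit at its floor of 46.
Achievable: one at 46 and the other 9 totalling 1204, which fits since 9 × 46 ≤ 1204 ≤ 9 × 323.

46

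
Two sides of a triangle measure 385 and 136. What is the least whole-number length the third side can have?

250

The third side must exceed |385 − 136| = 249.
The smallest integer above 249 is 250.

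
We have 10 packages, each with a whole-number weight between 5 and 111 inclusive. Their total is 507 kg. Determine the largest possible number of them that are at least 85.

5

If k of the values are ≥ 85, the total is ≥ 85k + 5(10 − k).
Setting 85k + 5(10 − k) ≤ 507 gives 80k ≤ 457, so k ≤ 5.
k = 5 is achieved by 5 values at 85 and 5 at 5, total 450; add 57 to one value (staying below 85) to reach 507.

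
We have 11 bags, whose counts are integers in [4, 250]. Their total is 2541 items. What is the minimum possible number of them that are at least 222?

4

Each value short of 222 is at most 221, costing at least 250 − 221 = 29 against the maximum total of 2750.
We can afford to lose at most 2750 − 2541 = 209, so at most ⌊209/29⌋ = 7 fall short, and at least 4 are ≥ 222.
Exactly 4 works: 4 values at 250 and 7 at 221 total 2547; lower one of the high values by 6 (still ≥ 222) to hit 2541.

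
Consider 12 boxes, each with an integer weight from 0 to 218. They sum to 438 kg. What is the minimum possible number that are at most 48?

4

Each value above 48 is at least 49, contributing at least 49 − 0 = 49 above the floor 0.
The sum exceeds the floor total 0 by 438, so at most ⌊438/49⌋ = 8 exceed 48, and at least 4 are ≤ 48.
Exactly 4 works: 4 values at 0 and 8 at 49 total 392; raise one of the low values by 46 (still ≤ 48) to hit 438.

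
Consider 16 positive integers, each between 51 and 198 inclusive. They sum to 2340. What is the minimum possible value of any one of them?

51

Minimizing one value means maximizing the remaining 15.
The other 15 can take up 15 × 198 = 2970 ≥ 2340 − 51, so one integer can sit at its floor of 51.
Achievable: one at 51 and the other 15 totalling 2289, which fits since 15 × 51 ≤ 2289 ≤ 15 × 198.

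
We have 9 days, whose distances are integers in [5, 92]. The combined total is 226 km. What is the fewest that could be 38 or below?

4

If only k of them are at most 38, the other 9 − k are at least 39, so the total is at least (9 − k)·39 + k·5.
This is ≤ 226, so (9 − k)·39 + 5k ≤ 226, which gives k ≥ 4.
Exactly 4 works: 4 values at 5 and 5 at 39 total 215; raise one of the low values by 11 (still ≤ 38) to hit 226.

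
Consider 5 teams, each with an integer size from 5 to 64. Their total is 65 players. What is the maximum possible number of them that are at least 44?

1

If k of the values are ≥ 44, the total is ≥ 44k + 5(5 − k).
Setting 44k + 5(5 − k) ≤ 65 gives 39k ≤ 40, so k ≤ 1.
k = 1 is achieved by 1 value at 44 and 4 at 5, total 64; add 1 to one value (staying below 44) to reach 65.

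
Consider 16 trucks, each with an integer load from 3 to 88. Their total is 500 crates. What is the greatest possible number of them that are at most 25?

Each value at 25 or below falls at least 88 − 25 = 63 short of the ceiling 88.
The ceiling total is 16 × 88 = 1408, and we need 500, so at most ⌊(1408 − 500)/63⌋ = 14 can be that low.
k = 14 is achieved by 14 values at 25 and 2 at 88, total 526; lower one of the 88's by 26 (still > 25) to reach 500.

14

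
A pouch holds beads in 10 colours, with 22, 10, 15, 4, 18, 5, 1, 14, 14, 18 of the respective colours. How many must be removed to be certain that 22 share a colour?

121

In the worst case you take as many as possible of each colour without reaching 22: 21 + 10 + 15 + 4 + 18 + 5 + 1 + 14 + 14 + 18 = 120.
The next one must give 22 of some colour, so 120 + 1 = 121.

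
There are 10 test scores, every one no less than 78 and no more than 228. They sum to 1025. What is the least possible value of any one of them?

78

To make one score as small as possible, make the other 9 as large as possible.
The other 9 can take up 9 × 228 = 2052 ≥ 1025 − 78, so one score can sit at its floor of 78.
Achievable: one at 78 and the other 9 totalling 947, which fits since 9 × 78 ≤ 947 ≤ 9 × 228.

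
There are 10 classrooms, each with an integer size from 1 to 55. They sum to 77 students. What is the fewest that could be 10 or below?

4

If only k of them are at most 10, the other 10 − k are at least 11, so the total is at least (10 − k)·11 + k·1.
This is ≤ 77, so (10 − k)·11 + 1k ≤ 77, which gives k ≥ 4.
Exactly 4 works: 4 values at 1 and 6 at 11 total 70; raise one of the low values by 7 (still ≤ 10) to hit 77.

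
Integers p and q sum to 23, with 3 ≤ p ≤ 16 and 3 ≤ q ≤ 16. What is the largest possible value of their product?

132

pq = p(23 − p) is maximized when p is as near 23/2 as the bounds allow.
Taking p = 11 and q = 12 (both in [3, 16]) gives pq = 132.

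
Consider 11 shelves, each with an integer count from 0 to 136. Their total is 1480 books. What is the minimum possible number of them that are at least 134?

6

If only k of them are at least 134, the other 11 − k are at most 133, so the total is at most k·136 + (11 − k)·133.
This must reach 1480, so k·136 + (11 − k)·133 ≥ 1480, giving k ≥ 6.
Exactly 6 works: 6 values at 136 and 5 at 133 total 1481; lower one of the high values by 1 (still ≥ 134) to hit 1480.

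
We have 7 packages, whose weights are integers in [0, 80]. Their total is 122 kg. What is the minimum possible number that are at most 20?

2

Each value above 20 is at least 21, contributing at least 21 − 0 = 21 above the floor 0.
The sum exceeds the floor total 0 by 122, so at most ⌊122/21⌋ = 5 exceed 20, and at least 2 are ≤ 20.
Exactly 2 works: 2 values at 0 and 5 at 21 total 105; raise one of the low values by 17 (still ≤ 20) to hit 122.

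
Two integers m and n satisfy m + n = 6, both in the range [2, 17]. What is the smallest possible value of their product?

8

Since m + n is fixed, pushing one of them to its bound minimizes the product.
The extreme feasible split is m = 2, n = 4, giving mn = 8.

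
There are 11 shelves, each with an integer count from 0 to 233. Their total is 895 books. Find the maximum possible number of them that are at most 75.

10

Suppose k of them are at most 75. Those contribute at most 75 each and the rest at most 233 each.
So the total is at most 75k + 233(11 − k) = 2563 − 158k. This must still be ≥ 895, so k ≤ 10.
k = 10 is achieved by 10 values at 75 and 1 at 233, total 983; lower one of the 233's by 88 (still > 75) to reach 895.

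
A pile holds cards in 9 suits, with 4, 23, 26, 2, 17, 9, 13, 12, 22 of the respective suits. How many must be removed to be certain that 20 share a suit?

In the worst case you take as many as possible of each suit without reaching 20: 4 + 19 + 19 + 2 + 17 + 9 + 13 + 12 + 19 = 114.
The next one must give 20 of some suit, so 114 + 1 = 115.

115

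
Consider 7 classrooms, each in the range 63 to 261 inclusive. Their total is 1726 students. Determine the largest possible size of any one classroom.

261

To make one classroom as large as possible, make the other 6 as small as possible.
The other 6 contribute at least 6 × 63 = 378, leaving at most 1726 − 378 = 1348.
But each classroom is capped at 261, so the maximum is 261.
Achievable: one at 261 and the other 6 totalling 1465, which fits since 6 × 63 ≤ 1465 ≤ 6 × 261.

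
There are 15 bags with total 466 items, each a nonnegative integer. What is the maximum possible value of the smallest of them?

31

The average is 466/15 < 32, so some value is ≤ 31.
Equality holds with 14 values of 31 and 1 value of 32.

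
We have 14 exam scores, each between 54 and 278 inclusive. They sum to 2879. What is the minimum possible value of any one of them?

To make one score as small as possible, make the other 13 as large as possible.
The other 13 can take up 13 × 278 = 3614 ≥ 2879 − 54, so one score can sit at its floor of 54.
Achievable: one at 54 and the other 13 totalling 2825, which fits since 13 × 54 ≤ 2825 ≤ 13 × 278.

54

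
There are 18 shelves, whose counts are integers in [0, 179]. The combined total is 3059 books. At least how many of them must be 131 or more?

15

Suppose at most 18 − j of them reach 131; then j values are ≤ 130 and the rest ≤ 179.
The total is then ≤ 130·j + 179·(18 − j) = 3222 − 49j. For this to be ≥ 3059 we need j ≤ 3, so at least 18 − 3 = 15 must reach 131.
Exactly 15 works: 15 values at 179 and 3 at 130 total 3075; lower one of the high values by 16 (still ≥ 131) to hit 3059.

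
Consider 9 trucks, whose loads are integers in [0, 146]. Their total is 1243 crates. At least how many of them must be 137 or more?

Suppose at most 9 − j of them reach 137; then j values are ≤ 136 and the rest ≤ 146.
The total is then ≤ 136·j + 146·(9 − j) = 1314 − 10j. For this to be ≥ 1243 we need j ≤ 7, so at least 9 − 7 = 2 must reach 137.
Exactly 2 works: 2 values at 146 and 7 at 136 total 1244; lower one of the high values by 1 (still ≥ 137) to hit 1243.

2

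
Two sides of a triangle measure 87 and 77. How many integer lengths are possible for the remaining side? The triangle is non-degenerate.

153

The triangle inequality gives |87 − 77| < c < 87 + 77, i.e. 10 < c < 164.
So c can be any integer from 11 to 163: 153 values.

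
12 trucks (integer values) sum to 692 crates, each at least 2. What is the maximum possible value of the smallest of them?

The 12 values sum to 692, so their minimum is at most ⌊692/12⌋ = 57.
Taking 4 copies of 57 and 8 copies of 58 gives exactly 692, so 57 is attained.

57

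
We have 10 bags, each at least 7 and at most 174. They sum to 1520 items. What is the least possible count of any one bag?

Minimizing one value means maximizing the remaining 9.
The other 9 can take up 9 × 174 = 1566 ≥ 1520 − 7, so one bag can sit at its floor of 7.
Achievable: one at 7 and the other 9 totalling 1513, which fits since 9 × 7 ≤ 1513 ≤ 9 × 174.

7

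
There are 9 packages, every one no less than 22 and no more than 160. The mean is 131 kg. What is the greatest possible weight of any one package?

160

To make one package as large as possible, make the other 8 as small as possible.
The total is 9 × 131 = 1179.
The other 8 contribute at least 8 × 22 = 176, leaving at most 1179 − 176 = 1003.
But each package is capped at 160, so the maximum is 160.
Achievable: one at 160 and the other 8 totalling 1019, which fits since 8 × 22 ≤ 1019 ≤ 8 × 160.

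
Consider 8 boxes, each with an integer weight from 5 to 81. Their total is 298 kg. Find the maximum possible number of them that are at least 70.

If k of the values are ≥ 70, the total is ≥ 70k + 5(8 − k).
Setting 70k + 5(8 − k) ≤ 298 gives 65k ≤ 258, so k ≤ 3.
k = 3 is achieved by 3 values at 70 and 5 at 5, total 235; add 63 to one value (staying below 70) to reach 298.

3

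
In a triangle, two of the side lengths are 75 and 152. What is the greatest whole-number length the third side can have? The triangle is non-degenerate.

The third side must be less than 75 + 152 = 227.
The largest integer below 227 is 226.

226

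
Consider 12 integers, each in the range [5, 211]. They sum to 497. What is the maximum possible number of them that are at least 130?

3

If k of the values are ≥ 130, the total is ≥ 130k + 5(12 − k).
Setting 130k + 5(12 − k) ≤ 497 gives 125k ≤ 437, so k ≤ 3.
k = 3 is achieved by 3 values at 130 and 9 at 5, total 435; add 62 to one value (staying below 130) to reach 497.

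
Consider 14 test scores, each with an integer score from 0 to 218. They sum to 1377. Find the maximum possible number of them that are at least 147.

If k of the values are ≥ 147, the total is ≥ 147k + 0(14 − k).
Setting 147k + 0(14 − k) ≤ 1377 gives 147k ≤ 1377, so k ≤ 9.
k = 9 is achieved by 9 values at 147 and 5 at 0, total 1323; add 54 to one value (staying below 147) to reach 1377.

9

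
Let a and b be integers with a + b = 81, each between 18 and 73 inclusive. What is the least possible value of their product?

For a fixed sum, ab is smallest when a and b are as far apart as possible.
At the endpoint a = 18, b = 81 − 18 = 63, so ab = 18 × 63 = 1134.

1134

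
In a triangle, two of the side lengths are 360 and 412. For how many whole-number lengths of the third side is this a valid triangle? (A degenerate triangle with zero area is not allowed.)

The triangle inequality gives |360 − 412| < c < 360 + 412, i.e. 52 < c < 772.
So c can be any integer from 53 to 771: 719 values.

719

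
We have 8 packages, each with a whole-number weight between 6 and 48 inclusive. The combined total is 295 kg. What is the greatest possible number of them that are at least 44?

If k of the values are ≥ 44, the total is ≥ 44k + 6(8 − k).
Setting 44k + 6(8 − k) ≤ 295 gives 38k ≤ 247, so k ≤ 6.
k = 6 is achieved by 6 values at 44 and 2 at 6, total 276; add 19 to one value (staying below 44) to reach 295.

6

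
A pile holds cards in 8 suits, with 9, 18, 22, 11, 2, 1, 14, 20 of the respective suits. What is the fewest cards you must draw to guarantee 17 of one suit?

In the worst case you take as many as possible of each suit without reaching 17: 9 + 16 + 16 + 11 + 2 + 1 + 14 + 16 = 85.
The next one must give 17 of some suit, so 85 + 1 = 86.

86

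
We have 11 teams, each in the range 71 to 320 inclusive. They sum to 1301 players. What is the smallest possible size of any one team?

71

To make one team as small as possible, make the other 10 as large as possible.
The other 10 can take up 10 × 320 = 3200 ≥ 1301 − 71, so one team can sit at its floor of 71.
Achievable: one at 71 and the other 10 totalling 1230, which fits since 10 × 71 ≤ 1230 ≤ 10 × 320.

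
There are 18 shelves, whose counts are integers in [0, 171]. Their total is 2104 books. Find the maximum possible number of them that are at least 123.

17

If k of the values are ≥ 123, the total is ≥ 123k + 0(18 − k).
Setting 123k + 0(18 − k) ≤ 2104 gives 123k ≤ 2104, so k ≤ 17.
k = 17 is achieved by 17 values at 123 and 1 at 0, total 2091; add 13 to one value (staying below 123) to reach 2104.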